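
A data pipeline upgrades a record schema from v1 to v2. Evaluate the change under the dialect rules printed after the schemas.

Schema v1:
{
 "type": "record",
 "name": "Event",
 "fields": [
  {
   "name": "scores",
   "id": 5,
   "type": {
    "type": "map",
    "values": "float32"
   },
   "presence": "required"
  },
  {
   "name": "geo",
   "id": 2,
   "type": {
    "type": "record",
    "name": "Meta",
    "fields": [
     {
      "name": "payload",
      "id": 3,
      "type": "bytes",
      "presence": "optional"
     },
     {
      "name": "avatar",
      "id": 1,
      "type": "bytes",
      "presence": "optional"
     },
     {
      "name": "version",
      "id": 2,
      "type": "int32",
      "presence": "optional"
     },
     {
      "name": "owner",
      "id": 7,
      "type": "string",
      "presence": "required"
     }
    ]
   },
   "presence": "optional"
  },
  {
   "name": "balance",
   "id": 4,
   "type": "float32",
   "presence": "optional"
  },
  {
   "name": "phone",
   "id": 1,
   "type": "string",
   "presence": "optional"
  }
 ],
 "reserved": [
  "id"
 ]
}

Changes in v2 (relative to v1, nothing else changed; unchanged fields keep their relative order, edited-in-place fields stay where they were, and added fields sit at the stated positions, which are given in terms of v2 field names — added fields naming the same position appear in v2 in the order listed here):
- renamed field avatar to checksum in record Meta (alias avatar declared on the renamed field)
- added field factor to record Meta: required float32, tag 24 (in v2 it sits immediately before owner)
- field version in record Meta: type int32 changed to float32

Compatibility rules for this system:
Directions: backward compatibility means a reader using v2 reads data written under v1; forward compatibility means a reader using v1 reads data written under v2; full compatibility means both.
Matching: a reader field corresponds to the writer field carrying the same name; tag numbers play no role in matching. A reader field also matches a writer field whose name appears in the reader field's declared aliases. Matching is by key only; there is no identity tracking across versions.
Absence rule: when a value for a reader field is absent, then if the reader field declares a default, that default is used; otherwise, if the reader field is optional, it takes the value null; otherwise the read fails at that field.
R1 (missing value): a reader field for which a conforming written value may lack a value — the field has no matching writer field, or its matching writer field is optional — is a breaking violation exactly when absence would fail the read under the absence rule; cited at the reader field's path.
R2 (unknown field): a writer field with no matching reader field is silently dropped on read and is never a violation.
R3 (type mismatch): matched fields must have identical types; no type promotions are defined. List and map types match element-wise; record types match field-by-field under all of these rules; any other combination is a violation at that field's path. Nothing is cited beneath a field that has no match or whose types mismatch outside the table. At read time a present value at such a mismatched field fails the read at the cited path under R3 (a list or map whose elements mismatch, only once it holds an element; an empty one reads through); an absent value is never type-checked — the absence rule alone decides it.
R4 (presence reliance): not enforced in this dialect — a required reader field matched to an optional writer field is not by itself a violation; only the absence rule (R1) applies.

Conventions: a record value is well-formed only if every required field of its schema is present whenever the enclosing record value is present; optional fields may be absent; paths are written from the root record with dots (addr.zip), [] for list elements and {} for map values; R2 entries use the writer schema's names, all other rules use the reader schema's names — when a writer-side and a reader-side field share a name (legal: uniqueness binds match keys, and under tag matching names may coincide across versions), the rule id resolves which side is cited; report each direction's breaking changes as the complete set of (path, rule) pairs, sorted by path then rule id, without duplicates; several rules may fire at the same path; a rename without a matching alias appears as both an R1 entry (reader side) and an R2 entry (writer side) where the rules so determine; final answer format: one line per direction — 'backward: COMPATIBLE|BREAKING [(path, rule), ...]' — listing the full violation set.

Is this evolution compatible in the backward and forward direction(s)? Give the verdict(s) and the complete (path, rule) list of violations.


backward: BREAKING [(geo.factor, R1), (geo.version, R3)]; forward: BREAKING [(geo.version, R3)]

each type pair in Event: writer, then reader
backward for Event (reader v2, writer v1):
  scores: paired with writer scores (map<string, float32> -> map<string, float32>; writer required)
  geo: paired with writer geo (Meta -> Meta; writer optional)
  balance: paired with writer balance (float32 -> float32; writer optional)
  phone: paired with writer phone (string -> string; writer optional)
  geo.payload: paired with writer geo.payload (bytes -> bytes; writer optional)
  geo.checksum: paired with writer geo.avatar (bytes -> bytes; writer optional)
  geo.version: paired with writer geo.version (int32 -> float32; writer optional)
  geo.factor: no writer match
  geo.owner: paired with writer geo.owner (string -> string; writer required)
  rule R1 violated at geo.factor
  rule R3 violated at geo.version
  => 2 violation(s): backward is BREAKING for Event
forward for Event (reader v1, writer v2):
  scores: paired with writer scores (map<string, float32> -> map<string, float32>; writer required)
  geo: paired with writer geo (Meta -> Meta; writer optional)
  balance: paired with writer balance (float32 -> float32; writer optional)
  phone: paired with writer phone (string -> string; writer optional)
  geo.payload: paired with writer geo.payload (bytes -> bytes; writer optional)
  geo.avatar: no writer match
  geo.version: paired with writer geo.version (float32 -> int32; writer optional)
  geo.owner: paired with writer geo.owner (string -> string; writer required)
  geo.checksum (writer side), unknown to reader
  geo.factor (writer side), unknown to reader
  rule R3 violated at geo.version
  => 1 violation(s): forward is BREAKING for Event


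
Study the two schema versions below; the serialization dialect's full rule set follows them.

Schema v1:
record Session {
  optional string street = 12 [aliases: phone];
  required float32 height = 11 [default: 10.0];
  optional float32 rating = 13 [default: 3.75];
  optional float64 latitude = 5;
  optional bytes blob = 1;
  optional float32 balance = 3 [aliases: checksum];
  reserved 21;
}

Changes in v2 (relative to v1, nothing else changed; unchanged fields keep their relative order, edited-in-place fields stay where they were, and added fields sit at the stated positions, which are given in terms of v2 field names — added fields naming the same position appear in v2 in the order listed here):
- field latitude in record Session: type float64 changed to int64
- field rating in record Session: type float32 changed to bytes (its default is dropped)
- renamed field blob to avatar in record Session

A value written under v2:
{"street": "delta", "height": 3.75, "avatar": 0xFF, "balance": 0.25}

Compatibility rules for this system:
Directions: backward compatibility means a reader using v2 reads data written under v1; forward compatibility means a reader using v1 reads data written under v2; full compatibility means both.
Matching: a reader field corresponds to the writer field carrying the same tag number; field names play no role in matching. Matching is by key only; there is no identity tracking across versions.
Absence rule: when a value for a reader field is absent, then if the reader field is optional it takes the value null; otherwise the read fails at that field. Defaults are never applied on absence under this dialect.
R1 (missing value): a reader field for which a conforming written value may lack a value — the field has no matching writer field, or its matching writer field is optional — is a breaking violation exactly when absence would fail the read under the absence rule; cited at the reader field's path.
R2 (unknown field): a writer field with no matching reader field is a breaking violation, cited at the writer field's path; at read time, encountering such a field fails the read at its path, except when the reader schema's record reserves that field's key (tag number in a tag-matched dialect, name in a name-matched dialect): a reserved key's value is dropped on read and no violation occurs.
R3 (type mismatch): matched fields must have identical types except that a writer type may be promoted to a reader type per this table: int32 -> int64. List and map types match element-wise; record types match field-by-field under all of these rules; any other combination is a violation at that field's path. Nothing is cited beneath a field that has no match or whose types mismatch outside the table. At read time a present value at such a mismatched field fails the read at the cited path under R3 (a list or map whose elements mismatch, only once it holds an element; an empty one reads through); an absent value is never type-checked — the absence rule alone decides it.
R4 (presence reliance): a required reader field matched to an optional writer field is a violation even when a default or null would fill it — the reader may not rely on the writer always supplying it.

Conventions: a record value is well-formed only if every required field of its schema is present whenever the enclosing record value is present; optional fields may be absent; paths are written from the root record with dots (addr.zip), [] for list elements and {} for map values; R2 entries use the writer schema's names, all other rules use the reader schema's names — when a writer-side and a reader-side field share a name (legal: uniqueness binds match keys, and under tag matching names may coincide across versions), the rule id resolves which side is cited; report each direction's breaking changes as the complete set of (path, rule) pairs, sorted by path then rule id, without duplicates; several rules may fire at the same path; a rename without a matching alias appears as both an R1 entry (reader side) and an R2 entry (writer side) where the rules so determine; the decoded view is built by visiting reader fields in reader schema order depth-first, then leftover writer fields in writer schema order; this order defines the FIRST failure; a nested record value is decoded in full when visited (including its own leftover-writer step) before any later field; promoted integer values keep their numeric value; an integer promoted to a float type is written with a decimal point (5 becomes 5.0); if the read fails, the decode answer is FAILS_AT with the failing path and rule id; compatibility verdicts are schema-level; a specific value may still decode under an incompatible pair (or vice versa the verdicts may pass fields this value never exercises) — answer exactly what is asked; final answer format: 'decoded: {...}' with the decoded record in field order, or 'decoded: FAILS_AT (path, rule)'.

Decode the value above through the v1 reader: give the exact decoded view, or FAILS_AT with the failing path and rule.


decoded: {"street": "delta", "height": 3.75, "rating": null, "latitude": null, "blob": 0xFF, "balance": 0.25}

the writer's type comes first in each Session pair
decode walk for Session under reader schema v1:
  street := "delta"
  height := 3.75
  rating := null (missing; optional => null)
  latitude := null (missing; optional => null)
  blob := 0xFF (from writer avatar)
  balance := 0.25
  => decoded: {"street": "delta", "height": 3.75, "rating": null, "latitude": null, "blob": 0xFF, "balance": 0.25}
remaining Session differences; none change what is asked:
  field latitude in record Session: type float64 changed to int64 -> matters for Session compatibility verdicts, not for this value's decode
  field rating in record Session: type float32 changed to bytes (its default is dropped) -> matters for Session compatibility verdicts, not for this value's decode
  renamed field blob to avatar in record Session -> triggers nothing under the printed rules; the Session answer is the same either way


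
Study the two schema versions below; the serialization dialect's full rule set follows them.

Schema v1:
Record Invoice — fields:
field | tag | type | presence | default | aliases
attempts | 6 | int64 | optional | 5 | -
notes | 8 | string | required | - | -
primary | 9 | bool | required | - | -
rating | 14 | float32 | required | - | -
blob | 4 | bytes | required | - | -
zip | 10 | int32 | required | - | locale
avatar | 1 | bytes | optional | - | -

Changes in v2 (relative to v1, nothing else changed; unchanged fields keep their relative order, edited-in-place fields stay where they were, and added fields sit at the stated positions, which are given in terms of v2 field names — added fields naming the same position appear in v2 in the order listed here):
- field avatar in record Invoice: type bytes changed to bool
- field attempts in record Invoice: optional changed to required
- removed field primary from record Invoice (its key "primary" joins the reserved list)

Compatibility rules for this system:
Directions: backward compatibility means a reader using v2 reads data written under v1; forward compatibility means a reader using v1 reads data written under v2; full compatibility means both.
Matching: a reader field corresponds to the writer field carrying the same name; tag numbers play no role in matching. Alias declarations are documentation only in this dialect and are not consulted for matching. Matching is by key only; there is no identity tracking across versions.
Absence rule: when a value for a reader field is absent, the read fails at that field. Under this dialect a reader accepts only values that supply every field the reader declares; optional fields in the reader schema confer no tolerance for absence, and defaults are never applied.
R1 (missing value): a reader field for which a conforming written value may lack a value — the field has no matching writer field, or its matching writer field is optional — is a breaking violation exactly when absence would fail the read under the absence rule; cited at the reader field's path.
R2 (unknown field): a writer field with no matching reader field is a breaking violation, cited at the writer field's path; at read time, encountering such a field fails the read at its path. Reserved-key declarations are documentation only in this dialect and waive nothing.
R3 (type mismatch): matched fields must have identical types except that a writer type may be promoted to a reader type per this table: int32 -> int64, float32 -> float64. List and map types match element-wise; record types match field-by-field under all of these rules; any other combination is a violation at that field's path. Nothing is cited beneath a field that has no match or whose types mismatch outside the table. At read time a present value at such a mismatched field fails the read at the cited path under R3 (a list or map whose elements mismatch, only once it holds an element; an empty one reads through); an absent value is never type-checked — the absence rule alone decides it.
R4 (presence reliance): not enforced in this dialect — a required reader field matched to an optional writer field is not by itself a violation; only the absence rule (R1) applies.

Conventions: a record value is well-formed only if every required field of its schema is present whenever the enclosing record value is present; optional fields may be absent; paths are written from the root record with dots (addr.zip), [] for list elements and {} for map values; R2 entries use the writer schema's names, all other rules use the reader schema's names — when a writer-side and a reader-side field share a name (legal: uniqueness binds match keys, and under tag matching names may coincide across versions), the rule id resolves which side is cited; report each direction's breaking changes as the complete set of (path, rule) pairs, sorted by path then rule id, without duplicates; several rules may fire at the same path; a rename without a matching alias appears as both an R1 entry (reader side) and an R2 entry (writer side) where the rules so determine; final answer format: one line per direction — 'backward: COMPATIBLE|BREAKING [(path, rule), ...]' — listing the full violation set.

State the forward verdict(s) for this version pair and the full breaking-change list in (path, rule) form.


arrows below run writer -> reader for Invoice
forward for Invoice (reader v1, writer v2):
  int64 -> int64, writer required: attempts aligns to attempts
  string -> string, writer required: notes aligns to notes
  primary: no writer match
  float32 -> float32, writer required: rating aligns to rating
  bytes -> bytes, writer required: blob aligns to blob
  int32 -> int32, writer required: zip aligns to zip
  bool -> bytes, writer optional: avatar aligns to avatar
  rule R1 violated at avatar
  rule R3 violated at avatar
  rule R1 violated at primary
  => forward verdict for Invoice: BREAKING, 3 violation(s)

forward: BREAKING [(avatar, R1), (avatar, R3), (primary, R1)]


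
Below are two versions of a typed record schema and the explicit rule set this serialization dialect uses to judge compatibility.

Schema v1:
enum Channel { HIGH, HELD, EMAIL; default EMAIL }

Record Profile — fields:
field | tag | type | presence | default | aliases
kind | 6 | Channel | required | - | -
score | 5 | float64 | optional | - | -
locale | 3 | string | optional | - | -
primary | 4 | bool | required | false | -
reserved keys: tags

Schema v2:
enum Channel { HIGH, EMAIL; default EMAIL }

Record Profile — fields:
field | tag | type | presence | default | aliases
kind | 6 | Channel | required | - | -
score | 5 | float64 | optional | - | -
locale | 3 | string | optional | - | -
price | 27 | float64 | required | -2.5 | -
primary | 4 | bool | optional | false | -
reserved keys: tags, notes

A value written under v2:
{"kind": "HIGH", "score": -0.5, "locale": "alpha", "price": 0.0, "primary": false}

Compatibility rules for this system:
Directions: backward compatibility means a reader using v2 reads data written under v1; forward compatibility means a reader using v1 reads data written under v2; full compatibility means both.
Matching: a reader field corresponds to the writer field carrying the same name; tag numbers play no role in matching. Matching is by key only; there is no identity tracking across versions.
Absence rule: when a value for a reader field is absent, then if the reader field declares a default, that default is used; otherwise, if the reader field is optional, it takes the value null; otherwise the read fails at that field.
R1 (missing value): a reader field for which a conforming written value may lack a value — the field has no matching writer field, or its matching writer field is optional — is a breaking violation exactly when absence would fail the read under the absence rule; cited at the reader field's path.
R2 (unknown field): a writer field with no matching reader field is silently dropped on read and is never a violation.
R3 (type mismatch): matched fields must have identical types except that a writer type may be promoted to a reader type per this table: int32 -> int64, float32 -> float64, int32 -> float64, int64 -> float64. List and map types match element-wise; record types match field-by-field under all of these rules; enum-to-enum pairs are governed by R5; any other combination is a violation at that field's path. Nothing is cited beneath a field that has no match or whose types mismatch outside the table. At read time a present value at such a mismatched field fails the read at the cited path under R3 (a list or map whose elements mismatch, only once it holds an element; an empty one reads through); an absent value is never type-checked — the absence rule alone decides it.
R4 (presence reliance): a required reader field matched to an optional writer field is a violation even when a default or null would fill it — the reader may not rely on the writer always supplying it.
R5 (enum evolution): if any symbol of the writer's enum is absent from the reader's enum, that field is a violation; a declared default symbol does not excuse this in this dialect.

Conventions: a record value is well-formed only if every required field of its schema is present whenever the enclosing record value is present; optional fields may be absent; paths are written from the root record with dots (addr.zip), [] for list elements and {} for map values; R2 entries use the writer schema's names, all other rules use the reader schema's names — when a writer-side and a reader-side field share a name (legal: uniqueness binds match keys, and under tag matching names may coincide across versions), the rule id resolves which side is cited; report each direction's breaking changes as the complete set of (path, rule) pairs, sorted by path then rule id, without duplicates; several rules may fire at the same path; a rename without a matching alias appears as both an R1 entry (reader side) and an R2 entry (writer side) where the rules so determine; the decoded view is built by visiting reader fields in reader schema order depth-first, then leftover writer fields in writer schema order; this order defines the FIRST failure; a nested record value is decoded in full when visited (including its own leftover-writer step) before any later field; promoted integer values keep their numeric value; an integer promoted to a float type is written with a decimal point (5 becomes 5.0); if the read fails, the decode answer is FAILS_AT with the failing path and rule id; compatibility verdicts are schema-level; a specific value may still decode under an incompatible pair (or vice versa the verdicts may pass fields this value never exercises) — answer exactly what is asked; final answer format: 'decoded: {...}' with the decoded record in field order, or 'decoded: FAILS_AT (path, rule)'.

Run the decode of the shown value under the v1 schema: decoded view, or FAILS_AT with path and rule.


in Profile below, arrows point writer -> reader
migrating the Profile value to v1:
  kind := "HIGH"
  score := -0.5
  locale := "alpha"
  primary := false
  writer price: unknown -> dropped
  => decoded: {"kind": "HIGH", "score": -0.5, "locale": "alpha", "primary": false}
the other Profile changes do not affect what is asked:
  field primary in record Profile: required changed to optional -> matters for Profile compatibility verdicts, not for this value's decode
  enum Channel (field kind in record Profile): symbol HELD removed -> matters for Profile compatibility verdicts, not for this value's decode
  added field price to record Profile: required float64, tag 27, default -2.5 (in v2 it sits immediately before primary) -> triggers nothing under the printed rules; the Profile answer is the same either way

decoded: {"kind": "HIGH", "score": -0.5, "locale": "alpha", "primary": false}


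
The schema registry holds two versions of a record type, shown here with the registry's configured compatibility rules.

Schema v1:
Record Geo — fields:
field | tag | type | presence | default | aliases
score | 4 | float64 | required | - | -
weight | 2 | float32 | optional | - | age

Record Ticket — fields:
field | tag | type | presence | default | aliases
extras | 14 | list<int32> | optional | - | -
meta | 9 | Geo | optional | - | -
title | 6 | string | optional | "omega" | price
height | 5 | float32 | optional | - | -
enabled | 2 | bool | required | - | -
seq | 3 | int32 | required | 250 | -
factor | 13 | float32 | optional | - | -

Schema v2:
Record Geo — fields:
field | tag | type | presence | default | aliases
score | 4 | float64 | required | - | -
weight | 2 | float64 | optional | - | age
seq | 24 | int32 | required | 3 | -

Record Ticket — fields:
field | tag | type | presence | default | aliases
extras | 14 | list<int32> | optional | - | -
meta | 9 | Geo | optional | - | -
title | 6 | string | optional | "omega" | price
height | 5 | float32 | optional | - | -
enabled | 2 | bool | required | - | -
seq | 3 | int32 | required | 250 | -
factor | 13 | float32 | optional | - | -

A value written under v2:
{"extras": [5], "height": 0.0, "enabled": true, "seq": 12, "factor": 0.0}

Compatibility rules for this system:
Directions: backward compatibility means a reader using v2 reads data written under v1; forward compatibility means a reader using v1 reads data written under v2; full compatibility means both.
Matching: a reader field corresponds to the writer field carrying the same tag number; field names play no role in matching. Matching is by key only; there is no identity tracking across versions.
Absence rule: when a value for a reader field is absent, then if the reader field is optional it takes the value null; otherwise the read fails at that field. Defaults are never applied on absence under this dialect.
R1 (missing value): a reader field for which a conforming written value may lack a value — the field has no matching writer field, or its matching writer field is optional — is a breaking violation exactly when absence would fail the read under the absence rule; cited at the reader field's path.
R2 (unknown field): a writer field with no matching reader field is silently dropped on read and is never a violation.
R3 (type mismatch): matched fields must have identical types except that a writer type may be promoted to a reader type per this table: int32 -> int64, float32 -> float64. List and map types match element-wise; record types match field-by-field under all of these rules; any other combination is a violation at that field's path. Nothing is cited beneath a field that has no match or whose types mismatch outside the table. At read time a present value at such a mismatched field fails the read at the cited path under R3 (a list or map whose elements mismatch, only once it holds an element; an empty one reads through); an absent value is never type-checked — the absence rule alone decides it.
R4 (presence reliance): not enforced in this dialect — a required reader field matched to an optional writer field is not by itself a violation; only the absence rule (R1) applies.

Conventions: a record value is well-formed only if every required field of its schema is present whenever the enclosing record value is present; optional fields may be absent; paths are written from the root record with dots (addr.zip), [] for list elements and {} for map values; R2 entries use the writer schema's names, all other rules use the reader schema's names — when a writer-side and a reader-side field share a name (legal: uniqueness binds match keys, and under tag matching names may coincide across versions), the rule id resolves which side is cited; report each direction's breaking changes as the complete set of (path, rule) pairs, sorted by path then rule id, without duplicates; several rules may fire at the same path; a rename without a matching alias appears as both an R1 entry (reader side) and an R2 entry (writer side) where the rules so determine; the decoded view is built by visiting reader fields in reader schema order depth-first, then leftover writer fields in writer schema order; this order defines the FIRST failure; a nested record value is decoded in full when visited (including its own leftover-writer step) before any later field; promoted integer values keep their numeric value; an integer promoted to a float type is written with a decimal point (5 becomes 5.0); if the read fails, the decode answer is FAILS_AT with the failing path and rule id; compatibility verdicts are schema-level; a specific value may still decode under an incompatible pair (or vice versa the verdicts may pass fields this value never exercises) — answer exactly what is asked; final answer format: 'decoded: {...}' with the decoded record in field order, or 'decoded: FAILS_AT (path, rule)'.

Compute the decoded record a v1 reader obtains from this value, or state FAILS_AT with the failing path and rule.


decoded: {"extras": [5], "meta": null, "title": null, "height": 0.0, "enabled": true, "seq": 12, "factor": 0.0}

arrows below run writer -> reader for Ticket
decode (reader v1):
  extras := [5]
  meta := null (not supplied -> null)
  title := null (not supplied -> null)
  height := 0.0
  enabled := true
  seq := 12
  factor := 0.0
  => decoded: {"extras": [5], "meta": null, "title": null, "height": 0.0, "enabled": true, "seq": 12, "factor": 0.0}
the other Ticket changes do not affect what is asked:
  added field seq to record Geo: required int32, tag 24, default 3 (in v2 it sits last) -> schema-level compatibility only; this Ticket value's decode is unchanged
  field weight in record Geo: type float32 changed to float64 -> schema-level compatibility only; this Ticket value's decode is unchanged


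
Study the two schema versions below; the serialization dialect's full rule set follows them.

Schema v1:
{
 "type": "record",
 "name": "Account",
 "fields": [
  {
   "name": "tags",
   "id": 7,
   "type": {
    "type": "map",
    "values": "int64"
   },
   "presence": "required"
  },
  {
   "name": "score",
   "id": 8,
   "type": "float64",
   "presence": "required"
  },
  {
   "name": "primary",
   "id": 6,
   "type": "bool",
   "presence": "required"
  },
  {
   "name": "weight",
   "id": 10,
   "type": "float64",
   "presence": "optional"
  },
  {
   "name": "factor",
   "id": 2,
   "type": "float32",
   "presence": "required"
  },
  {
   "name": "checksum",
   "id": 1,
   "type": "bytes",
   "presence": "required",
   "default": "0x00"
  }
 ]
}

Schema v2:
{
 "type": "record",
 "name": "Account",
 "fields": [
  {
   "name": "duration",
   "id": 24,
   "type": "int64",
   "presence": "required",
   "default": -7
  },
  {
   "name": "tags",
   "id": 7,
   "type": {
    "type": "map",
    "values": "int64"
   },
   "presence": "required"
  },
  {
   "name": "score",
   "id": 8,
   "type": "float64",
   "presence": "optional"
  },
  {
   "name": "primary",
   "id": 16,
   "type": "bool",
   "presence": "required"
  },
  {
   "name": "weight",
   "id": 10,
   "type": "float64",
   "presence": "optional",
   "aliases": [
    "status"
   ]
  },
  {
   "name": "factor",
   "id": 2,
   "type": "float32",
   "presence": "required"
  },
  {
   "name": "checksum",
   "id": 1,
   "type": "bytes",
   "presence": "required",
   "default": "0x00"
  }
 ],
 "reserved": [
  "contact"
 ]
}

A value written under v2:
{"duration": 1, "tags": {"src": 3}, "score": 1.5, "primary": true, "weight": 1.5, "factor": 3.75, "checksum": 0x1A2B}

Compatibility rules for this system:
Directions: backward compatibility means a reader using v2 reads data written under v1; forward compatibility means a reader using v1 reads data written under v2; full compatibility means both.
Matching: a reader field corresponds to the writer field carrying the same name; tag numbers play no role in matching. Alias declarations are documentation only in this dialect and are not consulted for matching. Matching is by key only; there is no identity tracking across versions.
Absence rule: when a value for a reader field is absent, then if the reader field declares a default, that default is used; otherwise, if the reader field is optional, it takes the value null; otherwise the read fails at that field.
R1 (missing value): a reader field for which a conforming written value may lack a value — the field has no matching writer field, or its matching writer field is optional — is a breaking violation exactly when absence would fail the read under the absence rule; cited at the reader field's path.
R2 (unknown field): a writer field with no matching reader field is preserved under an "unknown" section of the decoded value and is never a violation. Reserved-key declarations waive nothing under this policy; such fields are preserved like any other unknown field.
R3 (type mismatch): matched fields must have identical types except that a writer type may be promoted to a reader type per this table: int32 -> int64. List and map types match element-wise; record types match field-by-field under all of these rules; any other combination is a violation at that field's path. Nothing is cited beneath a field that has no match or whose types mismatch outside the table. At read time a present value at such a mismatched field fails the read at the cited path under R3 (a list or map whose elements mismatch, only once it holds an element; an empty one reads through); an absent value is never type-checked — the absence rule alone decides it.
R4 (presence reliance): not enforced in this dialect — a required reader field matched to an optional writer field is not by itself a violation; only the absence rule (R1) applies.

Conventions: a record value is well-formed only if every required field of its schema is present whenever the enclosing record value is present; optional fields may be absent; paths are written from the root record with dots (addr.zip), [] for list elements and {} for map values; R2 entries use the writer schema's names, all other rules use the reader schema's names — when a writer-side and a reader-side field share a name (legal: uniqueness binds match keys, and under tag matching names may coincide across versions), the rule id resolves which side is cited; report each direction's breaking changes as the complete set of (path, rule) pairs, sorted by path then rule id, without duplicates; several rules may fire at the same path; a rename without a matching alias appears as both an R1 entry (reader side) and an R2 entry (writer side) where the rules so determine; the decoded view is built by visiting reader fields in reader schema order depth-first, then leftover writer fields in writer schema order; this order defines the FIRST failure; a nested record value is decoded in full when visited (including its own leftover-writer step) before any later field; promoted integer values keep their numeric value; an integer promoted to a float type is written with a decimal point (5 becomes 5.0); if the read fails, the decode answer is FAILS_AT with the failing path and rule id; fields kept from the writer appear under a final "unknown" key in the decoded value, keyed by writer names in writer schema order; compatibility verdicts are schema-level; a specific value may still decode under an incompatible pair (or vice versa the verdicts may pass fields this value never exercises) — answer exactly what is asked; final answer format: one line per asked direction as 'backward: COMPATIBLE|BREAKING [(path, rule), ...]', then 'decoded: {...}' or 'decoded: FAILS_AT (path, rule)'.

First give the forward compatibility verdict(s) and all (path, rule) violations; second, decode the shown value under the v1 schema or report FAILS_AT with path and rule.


in Account below, arrows point writer -> reader
forward pass over Account, reader schema v1, writer schema v2:
  map<string, int64> -> map<string, int64>, writer required: tags aligns to tags
  float64 -> float64, writer optional: score aligns to score
  bool -> bool, writer required: primary aligns to primary
  float64 -> float64, writer optional: weight aligns to weight
  float32 -> float32, writer required: factor aligns to factor
  bytes -> bytes, writer required: checksum aligns to checksum
  writer field duration has no reader counterpart
  breaking: (score, R1)
  forward on Account therefore BREAKING (1)
decode (reader v1):
  tags := {"src": 3}
  score := 1.5
  primary := true
  weight := 1.5
  factor := 3.75
  checksum := 0x1A2B
  writer duration: kept under "unknown"
  => decoded: {"tags": {"src": 3}, "score": 1.5, "primary": true, "weight": 1.5, "factor": 3.75, "checksum": 0x1A2B, "unknown": {"duration": 1}}
checking off the Account differences that do not matter here:
  field primary in record Account: tag 6 changed to 16 -> fires no rule on Account, leaving the asked answer as it is

forward: BREAKING [(score, R1)]; decoded: {"tags": {"src": 3}, "score": 1.5, "primary": true, "weight": 1.5, "factor": 3.75, "checksum": 0x1A2B, "unknown": {"duration": 1}}


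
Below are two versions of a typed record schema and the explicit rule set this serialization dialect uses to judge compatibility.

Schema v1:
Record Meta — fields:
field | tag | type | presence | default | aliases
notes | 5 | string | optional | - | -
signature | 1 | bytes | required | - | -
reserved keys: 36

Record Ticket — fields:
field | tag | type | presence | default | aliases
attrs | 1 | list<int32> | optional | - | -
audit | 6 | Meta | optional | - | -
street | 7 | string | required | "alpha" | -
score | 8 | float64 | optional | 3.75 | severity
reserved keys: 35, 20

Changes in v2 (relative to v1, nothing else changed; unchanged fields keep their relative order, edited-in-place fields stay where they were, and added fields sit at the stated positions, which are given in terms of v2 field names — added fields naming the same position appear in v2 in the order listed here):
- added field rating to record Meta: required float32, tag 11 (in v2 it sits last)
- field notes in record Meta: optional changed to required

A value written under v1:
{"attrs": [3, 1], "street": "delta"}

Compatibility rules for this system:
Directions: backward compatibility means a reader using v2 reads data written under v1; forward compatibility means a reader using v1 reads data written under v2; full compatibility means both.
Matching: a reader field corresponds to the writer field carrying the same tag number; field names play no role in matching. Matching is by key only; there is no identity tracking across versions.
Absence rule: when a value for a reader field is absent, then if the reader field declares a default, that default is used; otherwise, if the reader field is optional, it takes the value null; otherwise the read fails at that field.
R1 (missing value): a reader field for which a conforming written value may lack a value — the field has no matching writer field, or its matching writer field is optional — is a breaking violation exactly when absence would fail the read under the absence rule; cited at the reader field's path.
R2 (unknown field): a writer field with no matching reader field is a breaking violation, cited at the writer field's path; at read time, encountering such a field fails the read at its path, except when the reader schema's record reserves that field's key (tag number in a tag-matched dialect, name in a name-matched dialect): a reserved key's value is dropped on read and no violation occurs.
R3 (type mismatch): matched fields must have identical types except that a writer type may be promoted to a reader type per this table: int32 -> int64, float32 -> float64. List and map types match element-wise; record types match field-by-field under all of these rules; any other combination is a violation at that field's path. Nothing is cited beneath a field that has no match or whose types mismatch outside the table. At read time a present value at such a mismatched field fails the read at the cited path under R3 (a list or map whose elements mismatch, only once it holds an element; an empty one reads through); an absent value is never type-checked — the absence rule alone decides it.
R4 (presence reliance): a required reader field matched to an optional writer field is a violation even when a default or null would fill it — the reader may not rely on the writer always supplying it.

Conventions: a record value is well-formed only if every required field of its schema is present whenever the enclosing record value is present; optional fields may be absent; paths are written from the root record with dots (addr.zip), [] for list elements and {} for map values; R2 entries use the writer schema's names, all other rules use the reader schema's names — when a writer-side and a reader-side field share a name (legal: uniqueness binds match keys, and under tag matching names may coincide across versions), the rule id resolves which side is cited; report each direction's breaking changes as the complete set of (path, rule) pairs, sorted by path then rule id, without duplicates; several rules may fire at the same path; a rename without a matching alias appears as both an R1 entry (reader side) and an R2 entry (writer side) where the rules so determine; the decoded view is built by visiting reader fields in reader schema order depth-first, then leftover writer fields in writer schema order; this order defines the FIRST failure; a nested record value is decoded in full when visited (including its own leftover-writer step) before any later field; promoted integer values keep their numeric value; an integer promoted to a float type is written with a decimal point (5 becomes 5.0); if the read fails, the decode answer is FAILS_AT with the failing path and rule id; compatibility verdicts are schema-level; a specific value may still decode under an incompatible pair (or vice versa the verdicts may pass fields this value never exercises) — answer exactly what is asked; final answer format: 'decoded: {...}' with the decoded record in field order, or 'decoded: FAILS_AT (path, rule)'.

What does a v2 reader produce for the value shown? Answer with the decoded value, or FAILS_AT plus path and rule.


each type pair in Ticket: writer, then reader
decode (reader v2):
  attrs := [3, 1]
  audit := null (not supplied -> null)
  street := "delta"
  score := 3.75 (no value, default fills)
  => decoded: {"attrs": [3, 1], "audit": null, "street": "delta", "score": 3.75}
diffs on Ticket not affecting the asked answer:
  added field rating to record Meta: required float32, tag 11 (in v2 it sits last) -> affects the rule determinations only; this particular Ticket value decodes identically
  field notes in record Meta: optional changed to required -> affects the rule determinations only; this particular Ticket value decodes identically

decoded: {"attrs": [3, 1], "audit": null, "street": "delta", "score": 3.75}
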